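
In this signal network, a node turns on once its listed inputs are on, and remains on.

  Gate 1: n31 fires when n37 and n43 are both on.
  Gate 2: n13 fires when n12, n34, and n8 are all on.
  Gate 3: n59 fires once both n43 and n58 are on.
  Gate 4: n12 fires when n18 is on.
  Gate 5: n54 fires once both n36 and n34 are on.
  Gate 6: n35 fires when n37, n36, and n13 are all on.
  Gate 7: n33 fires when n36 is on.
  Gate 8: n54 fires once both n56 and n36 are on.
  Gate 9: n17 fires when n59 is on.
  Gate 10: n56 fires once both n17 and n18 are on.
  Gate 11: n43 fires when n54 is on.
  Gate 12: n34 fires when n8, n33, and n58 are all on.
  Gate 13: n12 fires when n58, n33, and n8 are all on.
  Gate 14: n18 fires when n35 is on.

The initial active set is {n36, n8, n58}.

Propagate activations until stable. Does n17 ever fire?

Yes

n36 is on, so n33 fires (Gate 7).
n8, n33, and n58 are on, so n34 fires (Gate 12).
n36 and n34 are on, so n54 fires (Gate 5).
n54 is on, so n43 fires (Gate 11).
n43 and n58 are on, so n59 fires (Gate 3).
n59 is on, so n17 fires (Gate 9).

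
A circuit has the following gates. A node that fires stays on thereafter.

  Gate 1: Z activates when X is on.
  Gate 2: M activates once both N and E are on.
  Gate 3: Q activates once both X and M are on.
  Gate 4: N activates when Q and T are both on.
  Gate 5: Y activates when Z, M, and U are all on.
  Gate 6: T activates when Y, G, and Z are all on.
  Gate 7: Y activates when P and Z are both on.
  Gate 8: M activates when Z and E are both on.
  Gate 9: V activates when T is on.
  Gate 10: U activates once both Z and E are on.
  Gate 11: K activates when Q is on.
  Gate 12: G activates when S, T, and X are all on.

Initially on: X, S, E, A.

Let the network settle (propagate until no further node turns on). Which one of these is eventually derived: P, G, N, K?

K

X is on, so Z activates (Gate 1).
Z and E are on, so M activates (Gate 8).
X and M are on, so Q activates (Gate 3).
Gate 11: Q on → K on.
N would need Q and T (Gate 4), but T never turns on. G would need S, T, and X (Gate 12), but T never turns on. No rule produces P, and it is not given.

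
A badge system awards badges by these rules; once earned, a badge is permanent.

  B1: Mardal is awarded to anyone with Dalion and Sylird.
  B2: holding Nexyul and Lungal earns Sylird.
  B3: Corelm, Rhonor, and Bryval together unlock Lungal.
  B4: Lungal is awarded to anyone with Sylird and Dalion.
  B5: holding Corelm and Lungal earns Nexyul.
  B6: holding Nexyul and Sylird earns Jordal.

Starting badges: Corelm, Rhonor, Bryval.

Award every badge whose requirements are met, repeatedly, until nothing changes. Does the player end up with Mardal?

Mardal would need Dalion and Sylird (B1), but Dalion is never earned.

No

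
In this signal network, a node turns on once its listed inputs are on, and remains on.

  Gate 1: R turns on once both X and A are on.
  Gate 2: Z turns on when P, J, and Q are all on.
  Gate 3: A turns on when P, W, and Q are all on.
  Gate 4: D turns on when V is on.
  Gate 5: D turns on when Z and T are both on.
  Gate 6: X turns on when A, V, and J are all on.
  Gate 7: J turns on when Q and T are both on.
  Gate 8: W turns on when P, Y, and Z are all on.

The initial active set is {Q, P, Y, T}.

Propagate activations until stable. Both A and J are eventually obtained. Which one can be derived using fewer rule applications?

J: Q and T are on, so J turns on (Gate 7). [1 rule application]
A: Q and T are on, so J turns on (Gate 7). P, J, and Q are on, so Z turns on (Gate 2). Gate 8: P, Y, and Z on → W on. Gate 3: P, W, and Q on → A on. [4 rule applications]
J needs fewer.

J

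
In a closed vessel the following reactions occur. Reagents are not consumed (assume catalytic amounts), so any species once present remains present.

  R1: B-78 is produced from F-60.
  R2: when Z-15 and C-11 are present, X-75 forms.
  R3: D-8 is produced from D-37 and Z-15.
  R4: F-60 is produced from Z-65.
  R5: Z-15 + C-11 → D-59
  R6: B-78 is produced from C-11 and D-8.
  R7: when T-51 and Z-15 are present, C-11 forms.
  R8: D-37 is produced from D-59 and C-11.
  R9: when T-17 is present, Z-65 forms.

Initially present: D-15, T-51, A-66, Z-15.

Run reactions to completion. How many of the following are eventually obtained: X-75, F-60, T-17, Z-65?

1

T-51 and Z-15 present → C-11 forms (R7).
Z-15 and C-11 present → X-75 forms (R2).
X-75: reached.
F-60 would need Z-65 (R4), but Z-65 never forms.
No rule produces T-17, and it is not given.
Z-65 would need T-17 (R9), but T-17 never forms.
Reached: X-75 — 1 of the 4.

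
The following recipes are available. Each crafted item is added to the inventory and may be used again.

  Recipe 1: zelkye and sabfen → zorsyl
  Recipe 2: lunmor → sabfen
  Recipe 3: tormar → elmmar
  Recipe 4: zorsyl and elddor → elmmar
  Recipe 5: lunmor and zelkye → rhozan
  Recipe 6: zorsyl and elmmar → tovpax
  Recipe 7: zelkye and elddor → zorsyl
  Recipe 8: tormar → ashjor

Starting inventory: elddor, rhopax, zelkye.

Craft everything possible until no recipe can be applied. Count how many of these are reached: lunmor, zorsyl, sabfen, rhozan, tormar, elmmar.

2

Using Recipe 7, zelkye and elddor make zorsyl.
Using Recipe 4, zorsyl and elddor make elmmar.
No rule produces lunmor, and it is not given.
zorsyl: reached.
sabfen would need lunmor (Recipe 2), but lunmor is never obtained.
rhozan would need lunmor and zelkye (Recipe 5), but lunmor is never obtained.
No rule produces tormar, and it is not given.
elmmar: reached.
Reached: zorsyl and elmmar — 2 of the 6.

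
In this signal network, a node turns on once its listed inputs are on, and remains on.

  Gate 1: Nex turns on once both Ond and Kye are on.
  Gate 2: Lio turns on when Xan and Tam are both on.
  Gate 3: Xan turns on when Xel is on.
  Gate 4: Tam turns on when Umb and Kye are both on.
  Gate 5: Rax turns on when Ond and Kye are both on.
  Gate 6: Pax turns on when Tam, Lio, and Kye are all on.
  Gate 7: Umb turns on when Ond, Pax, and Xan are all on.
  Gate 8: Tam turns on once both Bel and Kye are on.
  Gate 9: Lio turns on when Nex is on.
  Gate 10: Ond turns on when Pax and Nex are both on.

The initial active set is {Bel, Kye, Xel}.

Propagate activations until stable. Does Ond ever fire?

Ond would need Pax and Nex (Gate 10), but Nex never turns on.

No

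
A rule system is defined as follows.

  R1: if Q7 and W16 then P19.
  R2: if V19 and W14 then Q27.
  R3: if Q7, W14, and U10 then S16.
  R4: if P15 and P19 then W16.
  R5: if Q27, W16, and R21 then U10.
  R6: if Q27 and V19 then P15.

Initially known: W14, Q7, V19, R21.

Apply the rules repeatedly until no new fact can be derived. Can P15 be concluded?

Yes

From V19 and W14, R2 gives Q27.
From Q27 and V19, R6 gives P15.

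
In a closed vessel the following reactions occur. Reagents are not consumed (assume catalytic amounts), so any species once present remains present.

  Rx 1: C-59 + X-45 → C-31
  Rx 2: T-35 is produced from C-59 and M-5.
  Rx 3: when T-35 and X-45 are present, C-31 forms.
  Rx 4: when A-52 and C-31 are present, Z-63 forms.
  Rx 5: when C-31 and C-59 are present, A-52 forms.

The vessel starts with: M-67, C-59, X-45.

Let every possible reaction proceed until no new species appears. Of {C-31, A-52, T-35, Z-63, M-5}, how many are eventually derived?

3

C-59 and X-45 present → C-31 forms (Rx 1).
C-31 and C-59 present → A-52 forms (Rx 5).
A-52 and C-31 present → Z-63 forms (Rx 4).
C-31: reached.
A-52: reached.
T-35 would need C-59 and M-5 (Rx 2), but M-5 never forms.
Z-63: reached.
No rule produces M-5, and it is not given.
Reached: C-31, A-52, and Z-63 — 3 of the 5.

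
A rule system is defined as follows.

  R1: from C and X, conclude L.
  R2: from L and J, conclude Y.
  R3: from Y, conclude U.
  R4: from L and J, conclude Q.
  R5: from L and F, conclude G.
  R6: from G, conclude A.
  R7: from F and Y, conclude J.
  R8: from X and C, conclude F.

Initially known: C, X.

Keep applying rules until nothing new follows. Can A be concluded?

From C and X, R1 gives L.
From X and C, R8 gives F.
L and F hold, so G follows (R5).
From G, R6 gives A.

Yes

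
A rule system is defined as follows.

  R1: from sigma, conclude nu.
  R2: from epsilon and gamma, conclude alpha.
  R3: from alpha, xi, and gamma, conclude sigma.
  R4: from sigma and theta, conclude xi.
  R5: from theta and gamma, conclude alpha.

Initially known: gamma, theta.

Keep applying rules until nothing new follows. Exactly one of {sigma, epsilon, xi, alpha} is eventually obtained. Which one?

alpha

From theta and gamma, R5 gives alpha.
sigma would need alpha, xi, and gamma (R3), but xi is never established. No rule produces epsilon, and it is not given. xi would need sigma and theta (R4), but sigma is never established.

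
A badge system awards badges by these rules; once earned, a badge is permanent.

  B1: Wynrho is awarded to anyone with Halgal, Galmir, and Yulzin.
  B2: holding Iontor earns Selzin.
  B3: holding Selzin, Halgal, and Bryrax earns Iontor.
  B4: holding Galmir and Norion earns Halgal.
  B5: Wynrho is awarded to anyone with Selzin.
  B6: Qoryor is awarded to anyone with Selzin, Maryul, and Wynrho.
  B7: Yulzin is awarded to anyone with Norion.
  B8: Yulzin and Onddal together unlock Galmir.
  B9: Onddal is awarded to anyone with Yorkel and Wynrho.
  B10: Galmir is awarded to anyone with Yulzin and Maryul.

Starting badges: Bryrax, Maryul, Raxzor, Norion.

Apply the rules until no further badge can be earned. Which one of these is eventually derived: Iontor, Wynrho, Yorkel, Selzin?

With Norion, Yulzin is earned (B7).
With Yulzin and Maryul, Galmir is earned (B10).
With Galmir and Norion, Halgal is earned (B4).
With Halgal, Galmir, and Yulzin, Wynrho is earned (B1).
Selzin would need Iontor (B2), but Iontor is never earned. Iontor would need Selzin, Halgal, and Bryrax (B3), but Selzin is never earned. No rule produces Yorkel, and it is not given.

Wynrho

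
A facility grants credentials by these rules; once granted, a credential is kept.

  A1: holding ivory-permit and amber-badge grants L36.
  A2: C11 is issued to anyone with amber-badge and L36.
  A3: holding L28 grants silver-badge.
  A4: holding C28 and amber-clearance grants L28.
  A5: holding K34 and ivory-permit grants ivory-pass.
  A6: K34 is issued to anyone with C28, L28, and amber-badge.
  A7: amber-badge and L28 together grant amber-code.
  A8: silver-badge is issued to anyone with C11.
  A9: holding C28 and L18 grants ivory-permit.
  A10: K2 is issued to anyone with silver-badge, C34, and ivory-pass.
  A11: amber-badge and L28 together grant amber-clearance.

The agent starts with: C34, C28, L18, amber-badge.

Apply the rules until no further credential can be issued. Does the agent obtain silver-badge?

Yes

Holding C28 and L18 grants ivory-permit (A9).
Holding ivory-permit and amber-badge grants L36 (A1).
Holding amber-badge and L36 grants C11 (A2).
Holding C11 grants silver-badge (A8).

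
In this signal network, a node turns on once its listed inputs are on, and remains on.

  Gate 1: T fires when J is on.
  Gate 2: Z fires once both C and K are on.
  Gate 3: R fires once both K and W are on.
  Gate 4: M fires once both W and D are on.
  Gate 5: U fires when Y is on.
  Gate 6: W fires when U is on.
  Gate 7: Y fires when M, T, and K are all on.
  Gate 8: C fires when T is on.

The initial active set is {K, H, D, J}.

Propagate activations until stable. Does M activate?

M would need W and D (Gate 4), but W never turns on.

No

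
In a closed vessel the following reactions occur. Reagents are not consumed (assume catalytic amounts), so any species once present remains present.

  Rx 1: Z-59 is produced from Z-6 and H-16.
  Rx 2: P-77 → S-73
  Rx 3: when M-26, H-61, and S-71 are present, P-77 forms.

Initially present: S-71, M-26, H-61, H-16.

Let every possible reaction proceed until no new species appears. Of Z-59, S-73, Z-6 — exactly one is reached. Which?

M-26, H-61, and S-71 present → P-77 forms (Rx 3).
P-77 present → S-73 forms (Rx 2).
No rule produces Z-6, and it is not given. Z-59 would need Z-6 and H-16 (Rx 1), but Z-6 never forms.

S-73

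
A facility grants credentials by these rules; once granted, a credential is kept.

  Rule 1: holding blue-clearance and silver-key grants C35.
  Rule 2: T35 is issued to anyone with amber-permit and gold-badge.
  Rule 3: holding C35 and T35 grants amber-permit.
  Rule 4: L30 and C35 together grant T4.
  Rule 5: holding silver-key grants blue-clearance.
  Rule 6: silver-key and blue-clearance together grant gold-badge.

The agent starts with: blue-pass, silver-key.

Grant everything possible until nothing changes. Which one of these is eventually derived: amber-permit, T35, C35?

C35

Holding silver-key grants blue-clearance (Rule 5).
Holding blue-clearance and silver-key grants C35 (Rule 1).
amber-permit would need C35 and T35 (Rule 3), but T35 is never granted. T35 would need amber-permit and gold-badge (Rule 2), but amber-permit is never granted.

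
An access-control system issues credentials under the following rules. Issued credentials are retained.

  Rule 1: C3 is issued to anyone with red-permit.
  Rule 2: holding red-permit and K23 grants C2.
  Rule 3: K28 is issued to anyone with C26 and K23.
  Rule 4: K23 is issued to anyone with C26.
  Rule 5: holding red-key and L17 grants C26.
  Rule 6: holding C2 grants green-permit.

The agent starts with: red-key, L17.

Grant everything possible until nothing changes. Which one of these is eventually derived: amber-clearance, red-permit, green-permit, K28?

Holding red-key and L17 grants C26 (Rule 5).
Holding C26 grants K23 (Rule 4).
Holding C26 and K23 grants K28 (Rule 3).
green-permit would need C2 (Rule 6), but C2 is never granted. No rule produces red-permit, and it is not given. No rule produces amber-clearance, and it is not given.

K28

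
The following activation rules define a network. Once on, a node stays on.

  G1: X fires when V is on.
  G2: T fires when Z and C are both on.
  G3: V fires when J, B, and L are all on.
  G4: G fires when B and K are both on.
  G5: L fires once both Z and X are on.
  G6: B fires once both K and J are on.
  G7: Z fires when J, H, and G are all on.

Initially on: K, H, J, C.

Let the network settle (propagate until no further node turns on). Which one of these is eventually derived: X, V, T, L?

T

G6: K and J on → B on.
G4: B and K on → G on.
J, H, and G are on, so Z fires (G7).
G2: Z and C on → T on.
V would need J, B, and L (G3), but L never turns on. L would need Z and X (G5), but X never turns on. X would need V (G1), but V never turns on.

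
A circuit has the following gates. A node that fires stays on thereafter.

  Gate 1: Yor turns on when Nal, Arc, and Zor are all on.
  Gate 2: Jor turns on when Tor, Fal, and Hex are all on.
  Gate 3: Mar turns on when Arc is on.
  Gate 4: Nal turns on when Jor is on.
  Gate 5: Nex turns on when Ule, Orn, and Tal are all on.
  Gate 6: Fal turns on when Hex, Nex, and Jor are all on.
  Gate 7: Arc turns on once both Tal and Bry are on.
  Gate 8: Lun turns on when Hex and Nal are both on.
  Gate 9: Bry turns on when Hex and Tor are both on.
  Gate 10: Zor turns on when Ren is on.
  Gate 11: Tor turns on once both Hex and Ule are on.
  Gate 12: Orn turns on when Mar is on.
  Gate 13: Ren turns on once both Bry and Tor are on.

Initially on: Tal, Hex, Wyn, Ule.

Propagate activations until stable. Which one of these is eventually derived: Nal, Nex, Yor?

Gate 11: Hex and Ule on → Tor on.
Gate 9: Hex and Tor on → Bry on.
Gate 7: Tal and Bry on → Arc on.
Arc is on, so Mar turns on (Gate 3).
Gate 12: Mar on → Orn on.
Gate 5: Ule, Orn, and Tal on → Nex on.
Yor would need Nal, Arc, and Zor (Gate 1), but Nal never turns on. Nal would need Jor (Gate 4), but Jor never turns on.

Nex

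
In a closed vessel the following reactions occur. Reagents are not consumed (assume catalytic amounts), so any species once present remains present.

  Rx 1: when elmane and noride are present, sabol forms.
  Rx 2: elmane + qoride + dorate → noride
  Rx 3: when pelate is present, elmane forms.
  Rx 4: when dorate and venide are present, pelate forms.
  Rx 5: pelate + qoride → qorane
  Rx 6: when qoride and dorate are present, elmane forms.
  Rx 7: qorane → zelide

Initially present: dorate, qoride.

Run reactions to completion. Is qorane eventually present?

No

qorane would need pelate and qoride (Rx 5), but pelate never forms.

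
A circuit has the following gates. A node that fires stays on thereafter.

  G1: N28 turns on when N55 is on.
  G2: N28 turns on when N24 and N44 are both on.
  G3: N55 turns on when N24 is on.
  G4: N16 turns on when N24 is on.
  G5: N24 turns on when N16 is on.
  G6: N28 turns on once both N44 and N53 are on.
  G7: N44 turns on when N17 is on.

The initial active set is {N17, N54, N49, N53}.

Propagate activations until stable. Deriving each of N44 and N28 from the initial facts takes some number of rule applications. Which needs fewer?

N44: N17 is on, so N44 turns on (G7). [1 rule application]
N28: N17 is on, so N44 turns on (G7). N44 and N53 are on, so N28 turns on (G6). [2 rule applications]
N44 needs fewer.

N44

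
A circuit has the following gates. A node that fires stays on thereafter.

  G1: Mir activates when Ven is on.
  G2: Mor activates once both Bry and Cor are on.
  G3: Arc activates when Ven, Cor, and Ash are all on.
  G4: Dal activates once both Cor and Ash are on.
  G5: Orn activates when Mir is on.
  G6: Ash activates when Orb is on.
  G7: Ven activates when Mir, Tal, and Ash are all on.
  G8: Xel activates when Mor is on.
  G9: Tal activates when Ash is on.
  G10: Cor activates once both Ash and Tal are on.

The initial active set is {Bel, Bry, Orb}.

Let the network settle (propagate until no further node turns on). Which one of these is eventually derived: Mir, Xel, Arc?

G6: Orb on → Ash on.
Ash is on, so Tal activates (G9).
G10: Ash and Tal on → Cor on.
G2: Bry and Cor on → Mor on.
G8: Mor on → Xel on.
Mir would need Ven (G1), but Ven never turns on. Arc would need Ven, Cor, and Ash (G3), but Ven never turns on.

Xel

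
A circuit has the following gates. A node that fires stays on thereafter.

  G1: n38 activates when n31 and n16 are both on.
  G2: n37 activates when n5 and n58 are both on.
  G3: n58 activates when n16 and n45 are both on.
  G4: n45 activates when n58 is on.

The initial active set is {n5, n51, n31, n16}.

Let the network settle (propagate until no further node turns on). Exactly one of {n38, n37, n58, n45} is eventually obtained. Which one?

G1: n31 and n16 on → n38 on.
n37 would need n5 and n58 (G2), but n58 never turns on. n58 would need n16 and n45 (G3), but n45 never turns on. n45 would need n58 (G4), but n58 never turns on.

n38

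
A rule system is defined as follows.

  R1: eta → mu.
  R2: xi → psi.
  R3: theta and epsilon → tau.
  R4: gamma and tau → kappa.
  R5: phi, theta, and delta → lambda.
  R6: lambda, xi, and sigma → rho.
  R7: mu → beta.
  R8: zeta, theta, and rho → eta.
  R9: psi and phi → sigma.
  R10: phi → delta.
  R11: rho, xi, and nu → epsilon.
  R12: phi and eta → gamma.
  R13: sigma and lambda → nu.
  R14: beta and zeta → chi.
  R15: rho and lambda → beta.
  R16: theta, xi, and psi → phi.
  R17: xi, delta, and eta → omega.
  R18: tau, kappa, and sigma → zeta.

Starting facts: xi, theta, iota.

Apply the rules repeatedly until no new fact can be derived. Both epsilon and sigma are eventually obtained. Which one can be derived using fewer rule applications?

sigma

sigma: xi holds, so psi follows (R2). From theta, xi, and psi, R16 gives phi. From psi and phi, R9 gives sigma. [3 rule applications]
epsilon: From xi, R2 gives psi. From theta, xi, and psi, R16 gives phi. psi and phi hold, so sigma follows (R9). phi holds, so delta follows (R10). From phi, theta, and delta, R5 gives lambda. From lambda, xi, and sigma, R6 gives rho. From sigma and lambda, R13 gives nu. rho, xi, and nu hold, so epsilon follows (R11). [8 rule applications]
sigma needs fewer.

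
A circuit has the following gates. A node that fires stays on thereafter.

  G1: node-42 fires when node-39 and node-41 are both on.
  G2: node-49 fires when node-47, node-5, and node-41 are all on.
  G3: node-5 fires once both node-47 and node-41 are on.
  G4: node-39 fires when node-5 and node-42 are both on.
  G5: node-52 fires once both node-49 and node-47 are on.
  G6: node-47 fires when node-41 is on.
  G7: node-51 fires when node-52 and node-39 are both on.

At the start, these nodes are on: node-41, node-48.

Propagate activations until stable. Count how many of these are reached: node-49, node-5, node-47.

3

G6: node-41 on → node-47 on.
G3: node-47 and node-41 on → node-5 on.
node-47, node-5, and node-41 are on, so node-49 fires (G2).
node-49: reached.
node-5: reached.
node-47: reached.
All 3 are reached.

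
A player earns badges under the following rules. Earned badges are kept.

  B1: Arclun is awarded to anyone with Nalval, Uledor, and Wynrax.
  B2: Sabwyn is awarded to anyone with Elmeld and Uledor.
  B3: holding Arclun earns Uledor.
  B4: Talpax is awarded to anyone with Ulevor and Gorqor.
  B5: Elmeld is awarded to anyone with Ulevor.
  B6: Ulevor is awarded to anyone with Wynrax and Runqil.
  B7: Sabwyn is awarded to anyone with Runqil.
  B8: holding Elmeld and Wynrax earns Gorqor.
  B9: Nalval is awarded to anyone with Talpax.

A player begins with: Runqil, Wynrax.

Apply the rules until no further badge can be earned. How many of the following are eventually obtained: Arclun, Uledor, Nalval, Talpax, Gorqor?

3

With Wynrax and Runqil, Ulevor is earned (B6).
With Ulevor, Elmeld is earned (B5).
With Elmeld and Wynrax, Gorqor is earned (B8).
With Ulevor and Gorqor, Talpax is earned (B4).
With Talpax, Nalval is earned (B9).
Arclun would need Nalval, Uledor, and Wynrax (B1), but Uledor is never earned.
Uledor would need Arclun (B3), but Arclun is never earned.
Nalval: reached.
Talpax: reached.
Gorqor: reached.
Reached: Nalval, Talpax, and Gorqor — 3 of the 5.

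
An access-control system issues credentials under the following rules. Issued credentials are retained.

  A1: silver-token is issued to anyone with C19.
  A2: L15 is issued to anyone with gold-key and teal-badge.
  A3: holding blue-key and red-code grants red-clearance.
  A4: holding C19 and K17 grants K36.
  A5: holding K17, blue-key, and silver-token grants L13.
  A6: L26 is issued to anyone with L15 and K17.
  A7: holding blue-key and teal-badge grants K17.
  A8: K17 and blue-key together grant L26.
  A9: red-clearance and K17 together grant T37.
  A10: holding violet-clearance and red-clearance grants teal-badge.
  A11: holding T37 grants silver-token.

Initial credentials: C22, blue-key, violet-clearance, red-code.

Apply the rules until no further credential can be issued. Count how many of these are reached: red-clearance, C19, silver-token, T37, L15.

Holding blue-key and red-code grants red-clearance (A3).
Holding violet-clearance and red-clearance grants teal-badge (A10).
Holding blue-key and teal-badge grants K17 (A7).
Holding red-clearance and K17 grants T37 (A9).
Holding T37 grants silver-token (A11).
red-clearance: reached.
No rule produces C19, and it is not given.
silver-token: reached.
T37: reached.
L15 would need gold-key and teal-badge (A2), but gold-key is never granted.
Reached: red-clearance, silver-token, and T37 — 3 of the 5.

3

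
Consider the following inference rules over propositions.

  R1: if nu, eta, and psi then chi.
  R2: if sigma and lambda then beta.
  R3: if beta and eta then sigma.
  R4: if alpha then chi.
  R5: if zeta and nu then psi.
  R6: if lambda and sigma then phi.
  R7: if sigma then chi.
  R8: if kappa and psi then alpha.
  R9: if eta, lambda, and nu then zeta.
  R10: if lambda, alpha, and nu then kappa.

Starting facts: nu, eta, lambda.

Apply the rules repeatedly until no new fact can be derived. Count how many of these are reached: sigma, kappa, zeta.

eta, lambda, and nu hold, so zeta follows (R9).
sigma would need beta and eta (R3), but beta is never established.
kappa would need lambda, alpha, and nu (R10), but alpha is never established.
zeta: reached.
Reached: zeta — 1 of the 3.

1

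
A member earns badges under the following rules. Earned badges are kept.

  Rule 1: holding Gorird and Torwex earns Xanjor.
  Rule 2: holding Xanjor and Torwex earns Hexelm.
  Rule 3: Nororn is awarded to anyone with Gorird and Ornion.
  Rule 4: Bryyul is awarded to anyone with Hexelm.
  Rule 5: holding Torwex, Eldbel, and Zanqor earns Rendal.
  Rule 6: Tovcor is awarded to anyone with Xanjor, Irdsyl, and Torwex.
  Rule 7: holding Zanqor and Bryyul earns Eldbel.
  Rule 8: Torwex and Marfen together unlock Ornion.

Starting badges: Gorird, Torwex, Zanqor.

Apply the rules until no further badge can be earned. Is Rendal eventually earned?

With Gorird and Torwex, Xanjor is earned (Rule 1).
With Xanjor and Torwex, Hexelm is earned (Rule 2).
With Hexelm, Bryyul is earned (Rule 4).
With Zanqor and Bryyul, Eldbel is earned (Rule 7).
With Torwex, Eldbel, and Zanqor, Rendal is earned (Rule 5).

Yes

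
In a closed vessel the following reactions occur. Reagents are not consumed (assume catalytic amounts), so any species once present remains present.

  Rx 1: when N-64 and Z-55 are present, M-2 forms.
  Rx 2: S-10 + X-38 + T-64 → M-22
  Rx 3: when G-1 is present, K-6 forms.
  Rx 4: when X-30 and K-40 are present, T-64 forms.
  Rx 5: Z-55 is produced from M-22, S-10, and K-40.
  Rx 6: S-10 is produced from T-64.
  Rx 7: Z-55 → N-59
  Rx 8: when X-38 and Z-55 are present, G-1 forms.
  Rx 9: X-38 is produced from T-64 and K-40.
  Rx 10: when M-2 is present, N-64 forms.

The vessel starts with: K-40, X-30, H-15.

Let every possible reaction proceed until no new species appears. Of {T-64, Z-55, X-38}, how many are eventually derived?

3

X-30 and K-40 present → T-64 forms (Rx 4).
T-64 and K-40 present → X-38 forms (Rx 9).
T-64 present → S-10 forms (Rx 6).
S-10, X-38, and T-64 present → M-22 forms (Rx 2).
M-22, S-10, and K-40 present → Z-55 forms (Rx 5).
T-64: reached.
Z-55: reached.
X-38: reached.
All 3 are reached.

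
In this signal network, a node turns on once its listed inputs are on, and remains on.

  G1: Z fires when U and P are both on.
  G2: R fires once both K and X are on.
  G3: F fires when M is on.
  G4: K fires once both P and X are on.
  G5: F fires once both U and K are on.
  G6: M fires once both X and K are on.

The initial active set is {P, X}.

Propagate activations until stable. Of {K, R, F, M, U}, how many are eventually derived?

P and X are on, so K fires (G4).
G6: X and K on → M on.
G2: K and X on → R on.
G3: M on → F on.
K: reached.
R: reached.
F: reached.
M: reached.
No rule produces U, and it is not given.
Reached: K, R, F, and M — 4 of the 5.

4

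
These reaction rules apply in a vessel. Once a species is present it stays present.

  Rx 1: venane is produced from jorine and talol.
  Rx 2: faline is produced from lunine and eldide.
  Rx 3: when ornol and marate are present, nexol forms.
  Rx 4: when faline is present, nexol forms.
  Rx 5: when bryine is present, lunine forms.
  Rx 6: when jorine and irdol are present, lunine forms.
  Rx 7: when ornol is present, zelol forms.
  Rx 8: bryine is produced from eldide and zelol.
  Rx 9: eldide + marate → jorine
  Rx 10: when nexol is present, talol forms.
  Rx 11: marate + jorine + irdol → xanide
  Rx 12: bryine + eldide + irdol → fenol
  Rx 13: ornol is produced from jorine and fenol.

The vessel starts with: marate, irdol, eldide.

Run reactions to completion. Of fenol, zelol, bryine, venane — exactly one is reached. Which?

venane

eldide and marate present → jorine forms (Rx 9).
jorine and irdol present → lunine forms (Rx 6).
lunine and eldide present → faline forms (Rx 2).
faline present → nexol forms (Rx 4).
nexol present → talol forms (Rx 10).
jorine and talol present → venane forms (Rx 1).
bryine would need eldide and zelol (Rx 8), but zelol never forms. zelol would need ornol (Rx 7), but ornol never forms. fenol would need bryine, eldide, and irdol (Rx 12), but bryine never forms.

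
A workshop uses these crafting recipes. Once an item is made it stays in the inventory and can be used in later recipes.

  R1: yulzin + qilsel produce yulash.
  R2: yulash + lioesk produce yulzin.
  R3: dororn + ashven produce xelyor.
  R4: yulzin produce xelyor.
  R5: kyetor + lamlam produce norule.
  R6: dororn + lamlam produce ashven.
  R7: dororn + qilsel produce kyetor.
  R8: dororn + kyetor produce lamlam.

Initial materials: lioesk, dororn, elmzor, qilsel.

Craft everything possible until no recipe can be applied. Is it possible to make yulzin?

yulzin would need yulash and lioesk (R2), but yulash is never obtained.

No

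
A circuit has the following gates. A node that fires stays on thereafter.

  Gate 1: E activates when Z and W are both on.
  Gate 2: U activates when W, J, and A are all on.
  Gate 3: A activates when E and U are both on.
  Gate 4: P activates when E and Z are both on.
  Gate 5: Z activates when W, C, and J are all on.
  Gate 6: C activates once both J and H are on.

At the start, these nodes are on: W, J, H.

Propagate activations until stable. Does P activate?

Yes

J and H are on, so C activates (Gate 6).
W, C, and J are on, so Z activates (Gate 5).
Gate 1: Z and W on → E on.
Gate 4: E and Z on → P on.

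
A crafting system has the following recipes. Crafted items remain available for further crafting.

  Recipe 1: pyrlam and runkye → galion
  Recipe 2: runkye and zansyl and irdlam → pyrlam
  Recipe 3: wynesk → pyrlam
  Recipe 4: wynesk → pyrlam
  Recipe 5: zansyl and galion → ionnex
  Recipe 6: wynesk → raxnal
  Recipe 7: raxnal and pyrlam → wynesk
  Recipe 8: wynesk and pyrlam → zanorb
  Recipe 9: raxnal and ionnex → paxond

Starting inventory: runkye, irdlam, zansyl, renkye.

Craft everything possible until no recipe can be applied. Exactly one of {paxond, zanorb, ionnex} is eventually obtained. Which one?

runkye and zansyl and irdlam → pyrlam (Recipe 2).
pyrlam and runkye → galion (Recipe 1).
zansyl and galion → ionnex (Recipe 5).
paxond would need raxnal and ionnex (Recipe 9), but raxnal is never obtained. zanorb would need wynesk and pyrlam (Recipe 8), but wynesk is never obtained.

ionnex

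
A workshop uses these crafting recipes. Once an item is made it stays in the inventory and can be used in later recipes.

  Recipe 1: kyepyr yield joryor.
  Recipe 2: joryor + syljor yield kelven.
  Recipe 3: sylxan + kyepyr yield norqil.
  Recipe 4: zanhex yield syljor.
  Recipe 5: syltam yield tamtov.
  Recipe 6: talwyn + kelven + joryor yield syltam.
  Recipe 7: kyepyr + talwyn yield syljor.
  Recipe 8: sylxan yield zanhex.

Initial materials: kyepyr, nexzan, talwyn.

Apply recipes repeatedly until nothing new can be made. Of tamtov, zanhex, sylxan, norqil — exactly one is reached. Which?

tamtov

kyepyr + talwyn → syljor (Recipe 7).
kyepyr → joryor (Recipe 1).
joryor + syljor → kelven (Recipe 2).
talwyn + kelven + joryor → syltam (Recipe 6).
Using Recipe 5, syltam makes tamtov.
No rule produces sylxan, and it is not given. zanhex would need sylxan (Recipe 8), but sylxan is never obtained. norqil would need sylxan and kyepyr (Recipe 3), but sylxan is never obtained.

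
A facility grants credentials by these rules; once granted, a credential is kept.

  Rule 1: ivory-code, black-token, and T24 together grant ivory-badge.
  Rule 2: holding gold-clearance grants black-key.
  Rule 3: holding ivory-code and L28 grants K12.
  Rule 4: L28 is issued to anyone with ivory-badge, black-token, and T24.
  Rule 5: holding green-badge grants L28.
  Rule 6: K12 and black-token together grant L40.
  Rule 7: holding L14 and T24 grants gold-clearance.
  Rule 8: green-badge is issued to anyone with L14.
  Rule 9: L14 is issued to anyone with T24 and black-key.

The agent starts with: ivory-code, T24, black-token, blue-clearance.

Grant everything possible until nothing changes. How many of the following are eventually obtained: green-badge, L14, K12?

Holding ivory-code, black-token, and T24 grants ivory-badge (Rule 1).
Holding ivory-badge, black-token, and T24 grants L28 (Rule 4).
Holding ivory-code and L28 grants K12 (Rule 3).
green-badge would need L14 (Rule 8), but L14 is never granted.
L14 would need T24 and black-key (Rule 9), but black-key is never granted.
K12: reached.
Reached: K12 — 1 of the 3.

1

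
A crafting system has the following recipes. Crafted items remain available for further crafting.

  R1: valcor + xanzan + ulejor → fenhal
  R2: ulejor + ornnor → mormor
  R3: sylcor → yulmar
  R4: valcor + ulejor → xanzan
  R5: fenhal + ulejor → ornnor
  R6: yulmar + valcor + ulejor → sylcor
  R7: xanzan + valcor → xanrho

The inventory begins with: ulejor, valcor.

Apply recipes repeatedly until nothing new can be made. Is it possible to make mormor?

Yes

valcor + ulejor → xanzan (R4).
valcor + xanzan + ulejor → fenhal (R1).
fenhal + ulejor → ornnor (R5).
ulejor + ornnor → mormor (R2).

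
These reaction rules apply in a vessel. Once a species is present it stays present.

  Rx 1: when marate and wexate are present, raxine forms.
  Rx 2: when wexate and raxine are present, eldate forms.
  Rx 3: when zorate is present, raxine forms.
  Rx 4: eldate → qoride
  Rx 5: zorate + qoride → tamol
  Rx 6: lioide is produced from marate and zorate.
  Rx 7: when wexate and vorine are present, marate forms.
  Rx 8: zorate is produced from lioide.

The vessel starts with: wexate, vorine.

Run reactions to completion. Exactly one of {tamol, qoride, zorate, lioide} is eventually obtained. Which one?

qoride

wexate and vorine present → marate forms (Rx 7).
marate and wexate present → raxine forms (Rx 1).
wexate and raxine present → eldate forms (Rx 2).
eldate present → qoride forms (Rx 4).
zorate would need lioide (Rx 8), but lioide never forms. lioide would need marate and zorate (Rx 6), but zorate never forms. tamol would need zorate and qoride (Rx 5), but zorate never forms.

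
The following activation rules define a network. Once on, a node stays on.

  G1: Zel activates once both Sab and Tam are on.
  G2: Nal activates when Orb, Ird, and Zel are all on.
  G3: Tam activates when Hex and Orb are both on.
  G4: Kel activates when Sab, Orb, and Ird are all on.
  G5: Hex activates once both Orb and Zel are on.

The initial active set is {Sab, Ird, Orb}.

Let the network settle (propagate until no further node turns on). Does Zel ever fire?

No

Zel would need Sab and Tam (G1), but Tam never turns on.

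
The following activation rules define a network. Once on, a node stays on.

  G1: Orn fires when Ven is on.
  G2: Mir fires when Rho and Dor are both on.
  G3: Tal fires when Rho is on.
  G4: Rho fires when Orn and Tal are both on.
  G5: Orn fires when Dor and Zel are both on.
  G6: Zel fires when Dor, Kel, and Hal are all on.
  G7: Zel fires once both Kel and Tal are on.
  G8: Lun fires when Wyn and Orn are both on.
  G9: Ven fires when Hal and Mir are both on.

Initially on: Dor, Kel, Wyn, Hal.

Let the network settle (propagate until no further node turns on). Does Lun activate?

Yes

G6: Dor, Kel, and Hal on → Zel on.
G5: Dor and Zel on → Orn on.
G8: Wyn and Orn on → Lun on.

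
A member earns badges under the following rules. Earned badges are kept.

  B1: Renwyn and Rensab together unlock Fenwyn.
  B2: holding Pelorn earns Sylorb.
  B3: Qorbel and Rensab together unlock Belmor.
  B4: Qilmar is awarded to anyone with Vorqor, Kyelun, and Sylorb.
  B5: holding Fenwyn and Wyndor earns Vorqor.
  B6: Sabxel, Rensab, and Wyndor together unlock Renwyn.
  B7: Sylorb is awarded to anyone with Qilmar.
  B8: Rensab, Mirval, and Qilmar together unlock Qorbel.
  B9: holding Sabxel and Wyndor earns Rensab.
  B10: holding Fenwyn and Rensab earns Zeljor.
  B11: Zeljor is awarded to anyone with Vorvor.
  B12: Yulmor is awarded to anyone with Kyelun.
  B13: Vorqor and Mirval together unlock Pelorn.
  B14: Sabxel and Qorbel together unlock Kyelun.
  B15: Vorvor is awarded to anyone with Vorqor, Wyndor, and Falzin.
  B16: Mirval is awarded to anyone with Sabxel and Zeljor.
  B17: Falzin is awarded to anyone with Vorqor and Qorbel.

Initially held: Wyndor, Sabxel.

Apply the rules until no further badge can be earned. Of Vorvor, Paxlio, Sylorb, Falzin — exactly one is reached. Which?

Sylorb

With Sabxel and Wyndor, Rensab is earned (B9).
With Sabxel, Rensab, and Wyndor, Renwyn is earned (B6).
With Renwyn and Rensab, Fenwyn is earned (B1).
With Fenwyn and Rensab, Zeljor is earned (B10).
With Fenwyn and Wyndor, Vorqor is earned (B5).
With Sabxel and Zeljor, Mirval is earned (B16).
With Vorqor and Mirval, Pelorn is earned (B13).
With Pelorn, Sylorb is earned (B2).
Falzin would need Vorqor and Qorbel (B17), but Qorbel is never earned. No rule produces Paxlio, and it is not given. Vorvor would need Vorqor, Wyndor, and Falzin (B15), but Falzin is never earned.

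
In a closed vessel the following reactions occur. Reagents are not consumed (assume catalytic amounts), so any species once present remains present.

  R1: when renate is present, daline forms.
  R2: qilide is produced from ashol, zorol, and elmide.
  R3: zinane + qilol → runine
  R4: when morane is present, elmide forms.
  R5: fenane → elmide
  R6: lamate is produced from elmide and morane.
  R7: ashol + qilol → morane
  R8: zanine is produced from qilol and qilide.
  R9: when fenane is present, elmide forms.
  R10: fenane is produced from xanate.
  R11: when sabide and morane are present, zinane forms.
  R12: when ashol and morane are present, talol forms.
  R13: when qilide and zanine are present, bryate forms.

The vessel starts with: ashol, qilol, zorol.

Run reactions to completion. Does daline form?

daline would need renate (R1), but renate never forms.

No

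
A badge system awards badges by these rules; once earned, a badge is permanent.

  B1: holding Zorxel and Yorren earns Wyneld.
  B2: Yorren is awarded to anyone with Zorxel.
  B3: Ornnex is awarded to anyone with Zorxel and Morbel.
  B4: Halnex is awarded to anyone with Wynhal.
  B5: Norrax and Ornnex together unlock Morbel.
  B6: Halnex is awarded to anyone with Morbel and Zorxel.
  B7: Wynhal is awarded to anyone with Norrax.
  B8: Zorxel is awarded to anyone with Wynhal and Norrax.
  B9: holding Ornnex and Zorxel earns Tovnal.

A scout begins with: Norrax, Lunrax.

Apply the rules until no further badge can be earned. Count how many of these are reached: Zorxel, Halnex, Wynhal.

3

With Norrax, Wynhal is earned (B7).
With Wynhal, Halnex is earned (B4).
With Wynhal and Norrax, Zorxel is earned (B8).
Zorxel: reached.
Halnex: reached.
Wynhal: reached.
All 3 are reached.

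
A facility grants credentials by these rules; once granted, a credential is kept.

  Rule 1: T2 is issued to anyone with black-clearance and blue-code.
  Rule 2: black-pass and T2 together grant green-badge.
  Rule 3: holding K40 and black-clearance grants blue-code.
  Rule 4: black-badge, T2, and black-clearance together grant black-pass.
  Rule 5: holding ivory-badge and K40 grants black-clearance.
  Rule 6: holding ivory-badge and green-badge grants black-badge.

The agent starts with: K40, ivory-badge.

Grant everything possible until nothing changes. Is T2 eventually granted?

Holding ivory-badge and K40 grants black-clearance (Rule 5).
Holding K40 and black-clearance grants blue-code (Rule 3).
Holding black-clearance and blue-code grants T2 (Rule 1).

Yes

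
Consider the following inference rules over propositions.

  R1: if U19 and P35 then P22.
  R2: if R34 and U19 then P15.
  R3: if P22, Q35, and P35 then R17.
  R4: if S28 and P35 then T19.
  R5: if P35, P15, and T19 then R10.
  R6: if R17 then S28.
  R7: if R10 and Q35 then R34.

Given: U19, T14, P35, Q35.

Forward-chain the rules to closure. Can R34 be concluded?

No

R34 would need R10 and Q35 (R7), but R10 is never established.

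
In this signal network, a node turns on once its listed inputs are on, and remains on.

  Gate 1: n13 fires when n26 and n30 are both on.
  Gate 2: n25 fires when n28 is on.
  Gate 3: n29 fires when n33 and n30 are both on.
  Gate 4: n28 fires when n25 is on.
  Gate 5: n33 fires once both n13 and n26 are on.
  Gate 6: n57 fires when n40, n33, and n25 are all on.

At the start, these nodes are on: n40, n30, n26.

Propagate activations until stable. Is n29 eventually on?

Yes

Gate 1: n26 and n30 on → n13 on.
n13 and n26 are on, so n33 fires (Gate 5).
Gate 3: n33 and n30 on → n29 on.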